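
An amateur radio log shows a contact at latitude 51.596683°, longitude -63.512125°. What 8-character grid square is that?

FO81fo83

Offset from 180°W / 90°S: lon 116.48788°, lat 141.59668°.
Field (20°×10°, letters A–R): 116.48788/20 → 5 → F, 141.59668/10 → 14 → O; chars FO.
Square (2°×1°, digits 0–9): 16.48788/2 → 8, 1.59668/1 → 1; chars 81.
Subsquare (5′×2.5′, letters a–x): 0.48788/0.0833333 → 5 → f, 0.59668/0.0416667 → 14 → o; chars fo.
Extended square (30″×15″, digits 0–9): 0.07121/0.00833333 → 8, 0.01335/0.00416667 → 3; chars 83.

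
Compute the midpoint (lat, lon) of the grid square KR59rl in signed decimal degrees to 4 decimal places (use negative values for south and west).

89.4792, 31.4583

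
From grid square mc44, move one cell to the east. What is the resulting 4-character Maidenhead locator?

Longitude square 4; +1 → 5.
The latitude characters are unchanged.

MC54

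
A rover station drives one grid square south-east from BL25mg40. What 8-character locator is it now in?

BL25mf59

Longitude extended square 4; +1 → 5.
Latitude extended square 0; −1 → -1, wraps to 9, carry into subsquare.
Latitude subsquare g = 6; −1 → 5 = f.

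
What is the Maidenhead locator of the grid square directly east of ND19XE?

Longitude subsquare x = 23; +1 → 24, wraps to 0 = a, carry into square.
Longitude square 1; +1 → 2.
The latitude characters are unchanged.

ND29ae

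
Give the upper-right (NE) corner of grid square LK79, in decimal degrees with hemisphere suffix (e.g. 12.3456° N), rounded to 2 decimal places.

20.00° N, 56.00° E

Field L=11, K=10: +11·20° lon, +10·10° lat → SW at lon 40°, lat 10°.
Square 7, 9: +7·2° lon, +9·1° lat → SW at lon 54°, lat 19°.
Cell spans 2° lon × 1° lat. NE corner is SW corner plus one full cell.
latitude 20.00° N, longitude 56.00° E.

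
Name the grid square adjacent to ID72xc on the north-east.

ID82ad

Longitude subsquare x = 23; +1 → 24, wraps to 0 = a, carry into square.
Longitude square 7; +1 → 8.
Latitude subsquare c = 2; +1 → 3 = d.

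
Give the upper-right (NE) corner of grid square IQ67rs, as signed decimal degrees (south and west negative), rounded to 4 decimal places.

77.7917, -6.5000

Field I=8, Q=16: +8·20° lon, +16·10° lat → SW at lon -20°, lat 70°.
Square 6, 7: +6·2° lon, +7·1° lat → SW at lon -8°, lat 77°.
Subsquare r=17, s=18: +17·0.0833333° lon, +18·0.0416667° lat → SW at lon -6.58333°, lat 77.75°.
Cell spans 0.0833333° lon × 0.0416667° lat. NE corner is SW corner plus one full cell.
latitude 77.7917, longitude -6.5000.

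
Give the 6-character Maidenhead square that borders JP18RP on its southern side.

JP18ro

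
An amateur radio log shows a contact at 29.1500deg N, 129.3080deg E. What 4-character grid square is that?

PL49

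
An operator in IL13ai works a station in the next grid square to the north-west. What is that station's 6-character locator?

IL03xj

Longitude subsquare a = 0; −1 → -1, wraps to 23 = x, carry into square.
Longitude square 1; −1 → 0.
Latitude subsquare i = 8; +1 → 9 = j.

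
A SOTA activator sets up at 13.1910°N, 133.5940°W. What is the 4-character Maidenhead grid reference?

CK33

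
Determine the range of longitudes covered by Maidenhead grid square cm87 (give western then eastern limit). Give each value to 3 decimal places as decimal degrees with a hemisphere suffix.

Field C=2, M=12: +2·20° lon, +12·10° lat → SW at lon -140°, lat 30°.
Square 8, 7: +8·2° lon, +7·1° lat → SW at lon -124°, lat 37°.
Cell spans 2° lon × 1° lat.
west 124.000° W, east 122.000° W.

124.000° W, 122.000° W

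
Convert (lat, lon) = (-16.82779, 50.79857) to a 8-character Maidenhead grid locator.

Shift to the Maidenhead origin (180°W, 90°S): lon 230.79857, lat 73.17221.
Field (20°×10°, letters A–R): lon ⌊230.79857/20⌋ = 11 → L; lat ⌊73.17221/10⌋ = 7 → H.
Square (2°×1°, digits 0–9): lon ⌊10.79857/2⌋ = 5; lat ⌊3.17221/1⌋ = 3.
Subsquare (5′×2.5′, letters a–x): lon ⌊0.79857/0.0833333⌋ = 9 → j; lat ⌊0.17221/0.0416667⌋ = 4 → e.
Extended square (30″×15″, digits 0–9): lon ⌊0.04857/0.00833333⌋ = 5; lat ⌊0.00554/0.00416667⌋ = 1.

LH53je51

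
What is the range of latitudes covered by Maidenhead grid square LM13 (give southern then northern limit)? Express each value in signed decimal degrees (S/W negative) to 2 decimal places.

33.00, 34.00

Field L=11, M=12: +11·20° lon, +12·10° lat → SW at lon 40°, lat 30°.
Square 1, 3: +1·2° lon, +3·1° lat → SW at lon 42°, lat 33°.
Cell spans 2° lon × 1° lat.
south 33.00, north 34.00.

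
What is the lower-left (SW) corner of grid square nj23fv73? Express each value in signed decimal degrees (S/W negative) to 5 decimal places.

3.88750, 84.47500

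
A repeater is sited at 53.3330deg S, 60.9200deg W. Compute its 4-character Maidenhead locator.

Add 180° to longitude and 90° to latitude: 119.08, 36.67.
Field (20°×10°, letters A–R): 119.08/20 → 5 → F, 36.67/10 → 3 → D; chars FD.
Square (2°×1°, digits 0–9): 19.08/2 → 9, 6.67/1 → 6; chars 96.

FD96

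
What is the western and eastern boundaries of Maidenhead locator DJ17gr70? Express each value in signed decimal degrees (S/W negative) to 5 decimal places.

-117.44167, -117.43333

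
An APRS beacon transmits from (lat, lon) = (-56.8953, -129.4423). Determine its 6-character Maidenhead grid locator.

CD53gc

Shift to the Maidenhead origin (180°W, 90°S): lon 50.5577, lat 33.1047.
Field: lon ⌊50.5577/20⌋ = 2 → C; lat ⌊33.1047/10⌋ = 3 → D.
Square: lon ⌊10.5577/2⌋ = 5; lat ⌊3.1047/1⌋ = 3.
Subsquare: lon ⌊0.5577/0.0833333⌋ = 6 → g; lat ⌊0.1047/0.0416667⌋ = 2 → c.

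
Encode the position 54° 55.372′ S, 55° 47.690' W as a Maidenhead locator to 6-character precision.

GD25cb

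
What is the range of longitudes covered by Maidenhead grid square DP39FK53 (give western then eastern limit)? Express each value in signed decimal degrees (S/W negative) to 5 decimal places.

Field D=3, P=15: +3·20° lon, +15·10° lat → SW at lon -120°, lat 60°.
Square 3, 9: +3·2° lon, +9·1° lat → SW at lon -114°, lat 69°.
Subsquare f=5, k=10: +5·0.0833333° lon, +10·0.0416667° lat → SW at lon -113.583°, lat 69.4167°.
Extended square 5, 3: +5·0.00833333° lon, +3·0.00416667° lat → SW at lon -113.542°, lat 69.4292°.
Cell spans 0.00833333° lon × 0.00416667° lat.
west -113.54167, east -113.53333.

-113.54167, -113.53333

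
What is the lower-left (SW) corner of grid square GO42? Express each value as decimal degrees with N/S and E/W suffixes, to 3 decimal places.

52.000° N, 52.000° W

Field G=6, O=14: +6·20° lon, +14·10° lat → SW at lon -60°, lat 50°.
Square 4, 2: +4·2° lon, +2·1° lat → SW at lon -52°, lat 52°.
latitude 52.000° N, longitude 52.000° W.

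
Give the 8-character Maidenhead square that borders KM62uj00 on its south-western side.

KM62ti99

Longitude extended square 0; −1 → -1, wraps to 9, carry into subsquare.
Longitude subsquare u = 20; −1 → 19 = t.
Latitude extended square 0; −1 → -1, wraps to 9, carry into subsquare.
Latitude subsquare j = 9; −1 → 8 = i.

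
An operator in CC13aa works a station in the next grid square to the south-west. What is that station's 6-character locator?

Longitude subsquare a = 0; −1 → -1, wraps to 23 = x, carry into square.
Longitude square 1; −1 → 0.
Latitude subsquare a = 0; −1 → -1, wraps to 23 = x, carry into square.
Latitude square 3; −1 → 2.

CC02xx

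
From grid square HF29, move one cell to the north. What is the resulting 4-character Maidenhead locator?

HG20

Latitude square 9; +1 → 10, wraps to 0, carry into field.
Latitude field F = 5; +1 → 6 = G.
The longitude characters are unchanged.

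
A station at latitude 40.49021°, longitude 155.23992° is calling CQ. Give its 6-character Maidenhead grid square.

QN70ol

Add 180° to longitude and 90° to latitude: 335.2399, 130.4902.
Field (20°×10°, letters A–R): lon ⌊335.2399/20⌋ = 16 → Q; lat ⌊130.4902/10⌋ = 13 → N.
Square (2°×1°, digits 0–9): lon ⌊15.2399/2⌋ = 7; lat ⌊0.4902/1⌋ = 0.
Subsquare (5′×2.5′, letters a–x): lon ⌊1.2399/0.0833333⌋ = 14 → o; lat ⌊0.4902/0.0416667⌋ = 11 → l.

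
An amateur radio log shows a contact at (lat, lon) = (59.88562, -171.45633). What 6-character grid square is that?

AO49gv

Offset from 180°W / 90°S: lon 8.5437°, lat 149.8856°.
Field (20°×10°, letters A–R): lon ⌊8.5437/20⌋ = 0 → A; lat ⌊149.8856/10⌋ = 14 → O.
Square (2°×1°, digits 0–9): lon ⌊8.5437/2⌋ = 4; lat ⌊9.8856/1⌋ = 9.
Subsquare (5′×2.5′, letters a–x): lon ⌊0.5437/0.0833333⌋ = 6 → g; lat ⌊0.8856/0.0416667⌋ = 21 → v.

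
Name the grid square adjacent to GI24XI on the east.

GI34ai

Longitude subsquare x = 23; +1 → 24, wraps to 0 = a, carry into square.
Longitude square 2; +1 → 3.
The latitude characters are unchanged.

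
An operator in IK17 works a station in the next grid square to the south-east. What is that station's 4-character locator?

IK26

Longitude square 1; +1 → 2.
Latitude square 7; −1 → 6.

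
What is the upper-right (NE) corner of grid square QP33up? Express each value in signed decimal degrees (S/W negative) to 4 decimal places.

63.6667, 147.7500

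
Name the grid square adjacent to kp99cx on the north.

KQ90ca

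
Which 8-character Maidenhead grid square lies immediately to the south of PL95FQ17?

PL95fq16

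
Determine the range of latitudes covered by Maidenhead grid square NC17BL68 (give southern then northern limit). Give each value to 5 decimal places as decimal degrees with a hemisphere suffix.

Field N=13, C=2: +13·20° lon, +2·10° lat → SW at lon 80°, lat -70°.
Square 1, 7: +1·2° lon, +7·1° lat → SW at lon 82°, lat -63°.
Subsquare b=1, l=11: +1·0.0833333° lon, +11·0.0416667° lat → SW at lon 82.0833°, lat -62.5417°.
Extended square 6, 8: +6·0.00833333° lon, +8·0.00416667° lat → SW at lon 82.1333°, lat -62.5083°.
Cell spans 0.00833333° lon × 0.00416667° lat.
south 62.50833° S, north 62.50417° S.

62.50833° S, 62.50417° S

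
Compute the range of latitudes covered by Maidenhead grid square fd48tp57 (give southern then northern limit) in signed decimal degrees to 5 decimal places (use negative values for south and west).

-51.34583, -51.34167

Field F=5, D=3: +5·20° lon, +3·10° lat → SW at lon -80°, lat -60°.
Square 4, 8: +4·2° lon, +8·1° lat → SW at lon -72°, lat -52°.
Subsquare t=19, p=15: +19·0.0833333° lon, +15·0.0416667° lat → SW at lon -70.4167°, lat -51.375°.
Extended square 5, 7: +5·0.00833333° lon, +7·0.00416667° lat → SW at lon -70.375°, lat -51.3458°.
Cell spans 0.00833333° lon × 0.00416667° lat.
south -51.34583, north -51.34167.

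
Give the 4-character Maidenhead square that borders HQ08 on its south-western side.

GQ97

Longitude square 0; −1 → -1, wraps to 9, carry into field.
Longitude field H = 7; −1 → 6 = G.
Latitude square 8; −1 → 7.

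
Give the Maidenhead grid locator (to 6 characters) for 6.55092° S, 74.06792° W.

FI23xk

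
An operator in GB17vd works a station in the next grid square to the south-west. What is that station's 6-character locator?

GB17uc

Longitude subsquare v = 21; −1 → 20 = u.
Latitude subsquare d = 3; −1 → 2 = c.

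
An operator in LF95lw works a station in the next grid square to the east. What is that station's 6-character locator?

Longitude subsquare l = 11; +1 → 12 = m.
The latitude characters are unchanged.

LF95mw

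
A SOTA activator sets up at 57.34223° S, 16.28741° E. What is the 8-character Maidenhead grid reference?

JD82dp47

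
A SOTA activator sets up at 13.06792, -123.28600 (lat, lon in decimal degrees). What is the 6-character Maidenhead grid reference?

CK83ib

Add 180° to longitude and 90° to latitude: 56.7140, 103.0679.
Field: lon ⌊56.7140/20⌋ = 2 → C; lat ⌊103.0679/10⌋ = 10 → K.
Square: lon ⌊16.7140/2⌋ = 8; lat ⌊3.0679/1⌋ = 3.
Subsquare: lon ⌊0.7140/0.0833333⌋ = 8 → i; lat ⌊0.0679/0.0416667⌋ = 1 → b.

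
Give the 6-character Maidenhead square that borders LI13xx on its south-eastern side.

LI23aw

Longitude subsquare x = 23; +1 → 24, wraps to 0 = a, carry into square.
Longitude square 1; +1 → 2.
Latitude subsquare x = 23; −1 → 22 = w.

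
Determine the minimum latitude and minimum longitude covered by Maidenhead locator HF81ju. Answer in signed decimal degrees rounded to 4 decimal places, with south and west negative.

-38.1667, -23.2500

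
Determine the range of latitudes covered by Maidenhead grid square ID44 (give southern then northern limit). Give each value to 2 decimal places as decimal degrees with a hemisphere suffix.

56.00° S, 55.00° S

Field I=8, D=3: +8·20° lon, +3·10° lat → SW at lon -20°, lat -60°.
Square 4, 4: +4·2° lon, +4·1° lat → SW at lon -12°, lat -56°.
Cell spans 2° lon × 1° lat.
south 56.00° S, north 55.00° S.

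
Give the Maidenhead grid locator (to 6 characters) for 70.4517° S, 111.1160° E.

Offset from 180°W / 90°S: lon 291.1160°, lat 19.5483°.
Field: lon ⌊291.1160/20⌋ = 14 → O; lat ⌊19.5483/10⌋ = 1 → B.
Square: lon ⌊11.1160/2⌋ = 5; lat ⌊9.5483/1⌋ = 9.
Subsquare: lon ⌊1.1160/0.0833333⌋ = 13 → n; lat ⌊0.5483/0.0416667⌋ = 13 → n.

OB59nn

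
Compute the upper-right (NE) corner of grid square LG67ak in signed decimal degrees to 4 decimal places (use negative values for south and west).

-22.5417, 52.0833

Field L=11, G=6: +11·20° lon, +6·10° lat → SW at lon 40°, lat -30°.
Square 6, 7: +6·2° lon, +7·1° lat → SW at lon 52°, lat -23°.
Subsquare a=0, k=10: +0·0.0833333° lon, +10·0.0416667° lat → SW at lon 52°, lat -22.5833°.
Cell spans 0.0833333° lon × 0.0416667° lat. NE corner is SW corner plus one full cell.
latitude -22.5417, longitude 52.0833.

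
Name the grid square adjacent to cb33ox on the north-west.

Longitude subsquare o = 14; −1 → 13 = n.
Latitude subsquare x = 23; +1 → 24, wraps to 0 = a, carry into square.
Latitude square 3; +1 → 4.

CB34na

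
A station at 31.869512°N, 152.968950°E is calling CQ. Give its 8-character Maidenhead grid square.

Shift to the Maidenhead origin (180°W, 90°S): lon 332.96895, lat 121.86951.
Field (20°×10°, letters A–R): lon ⌊332.96895/20⌋ = 16 → Q; lat ⌊121.86951/10⌋ = 12 → M.
Square (2°×1°, digits 0–9): lon ⌊12.96895/2⌋ = 6; lat ⌊1.86951/1⌋ = 1.
Subsquare (5′×2.5′, letters a–x): lon ⌊0.96895/0.0833333⌋ = 11 → l; lat ⌊0.86951/0.0416667⌋ = 20 → u.
Extended square (30″×15″, digits 0–9): lon ⌊0.05228/0.00833333⌋ = 6; lat ⌊0.03618/0.00416667⌋ = 8.

QM61lu68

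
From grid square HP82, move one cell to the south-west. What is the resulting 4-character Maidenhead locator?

HP71

Longitude square 8; −1 → 7.
Latitude square 2; −1 → 1.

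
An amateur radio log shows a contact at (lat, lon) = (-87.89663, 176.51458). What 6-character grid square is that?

Add 180° to longitude and 90° to latitude: 356.5146, 2.1034.
Field: 356.5146/20 → 17 → R, 2.1034/10 → 0 → A; chars RA.
Square: 16.5146/2 → 8, 2.1034/1 → 2; chars 82.
Subsquare: 0.5146/0.0833333 → 6 → g, 0.1034/0.0416667 → 2 → c; chars gc.

RA82gc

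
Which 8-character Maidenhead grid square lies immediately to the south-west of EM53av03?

EM43xv92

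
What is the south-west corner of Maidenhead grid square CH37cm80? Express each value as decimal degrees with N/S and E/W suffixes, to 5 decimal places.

Field C=2, H=7: +2·20° lon, +7·10° lat → SW at lon -140°, lat -20°.
Square 3, 7: +3·2° lon, +7·1° lat → SW at lon -134°, lat -13°.
Subsquare c=2, m=12: +2·0.0833333° lon, +12·0.0416667° lat → SW at lon -133.833°, lat -12.5°.
Extended square 8, 0: +8·0.00833333° lon, +0·0.00416667° lat → SW at lon -133.767°, lat -12.5°.
latitude 12.50000° S, longitude 133.76667° W.

12.50000° S, 133.76667° W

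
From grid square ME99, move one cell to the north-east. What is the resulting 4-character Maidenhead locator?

NF00

Longitude square 9; +1 → 10, wraps to 0, carry into field.
Longitude field M = 12; +1 → 13 = N.
Latitude square 9; +1 → 10, wraps to 0, carry into field.
Latitude field E = 4; +1 → 5 = F.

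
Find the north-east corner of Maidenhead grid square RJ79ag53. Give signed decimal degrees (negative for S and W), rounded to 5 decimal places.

9.26667, 174.05000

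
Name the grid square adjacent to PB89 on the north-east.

Longitude square 8; +1 → 9.
Latitude square 9; +1 → 10, wraps to 0, carry into field.
Latitude field B = 1; +1 → 2 = C.

PC90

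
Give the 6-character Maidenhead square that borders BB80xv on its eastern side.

Longitude subsquare x = 23; +1 → 24, wraps to 0 = a, carry into square.
Longitude square 8; +1 → 9.
The latitude characters are unchanged.

BB90av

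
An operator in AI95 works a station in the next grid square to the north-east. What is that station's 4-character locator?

BI06

Longitude square 9; +1 → 10, wraps to 0, carry into field.
Longitude field A = 0; +1 → 1 = B.
Latitude square 5; +1 → 6.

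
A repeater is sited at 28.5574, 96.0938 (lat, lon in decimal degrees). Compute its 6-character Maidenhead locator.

NL88bn

Add 180° to longitude and 90° to latitude: 276.0938, 118.5574.
Field (20°×10°, letters A–R): lon ⌊276.0938/20⌋ = 13 → N; lat ⌊118.5574/10⌋ = 11 → L.
Square (2°×1°, digits 0–9): lon ⌊16.0938/2⌋ = 8; lat ⌊8.5574/1⌋ = 8.
Subsquare (5′×2.5′, letters a–x): lon ⌊0.0938/0.0833333⌋ = 1 → b; lat ⌊0.5574/0.0416667⌋ = 13 → n.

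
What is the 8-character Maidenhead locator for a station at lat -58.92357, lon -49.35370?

GD51hb78

Shift to the Maidenhead origin (180°W, 90°S): lon 130.64630, lat 31.07643.
Field (20°×10°, letters A–R): lon ⌊130.64630/20⌋ = 6 → G; lat ⌊31.07643/10⌋ = 3 → D.
Square (2°×1°, digits 0–9): lon ⌊10.64630/2⌋ = 5; lat ⌊1.07643/1⌋ = 1.
Subsquare (5′×2.5′, letters a–x): lon ⌊0.64630/0.0833333⌋ = 7 → h; lat ⌊0.07643/0.0416667⌋ = 1 → b.
Extended square (30″×15″, digits 0–9): lon ⌊0.06297/0.00833333⌋ = 7; lat ⌊0.03476/0.00416667⌋ = 8.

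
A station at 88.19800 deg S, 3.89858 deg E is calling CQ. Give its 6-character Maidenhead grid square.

JA11wt

Offset from 180°W / 90°S: lon 183.8986°, lat 1.8020°.
Field: lon ⌊183.8986/20⌋ = 9 → J; lat ⌊1.8020/10⌋ = 0 → A.
Square: lon ⌊3.8986/2⌋ = 1; lat ⌊1.8020/1⌋ = 1.
Subsquare: lon ⌊1.8986/0.0833333⌋ = 22 → w; lat ⌊0.8020/0.0416667⌋ = 19 → t.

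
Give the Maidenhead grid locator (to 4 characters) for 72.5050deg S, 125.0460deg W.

CB77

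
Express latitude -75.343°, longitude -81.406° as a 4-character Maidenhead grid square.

EB94

Shift to the Maidenhead origin (180°W, 90°S): lon 98.59, lat 14.66.
Field: lon ⌊98.59/20⌋ = 4 → E; lat ⌊14.66/10⌋ = 1 → B.
Square: lon ⌊18.59/2⌋ = 9; lat ⌊4.66/1⌋ = 4.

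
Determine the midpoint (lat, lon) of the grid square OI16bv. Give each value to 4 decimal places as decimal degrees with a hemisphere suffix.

3.1042° S, 102.1250° E

Field O=14, I=8: +14·20° lon, +8·10° lat → SW at lon 100°, lat -10°.
Square 1, 6: +1·2° lon, +6·1° lat → SW at lon 102°, lat -4°.
Subsquare b=1, v=21: +1·0.0833333° lon, +21·0.0416667° lat → SW at lon 102.083°, lat -3.125°.
Cell spans 0.0833333° lon × 0.0416667° lat. Centre is SW corner plus half of each.
latitude 3.1042° S, longitude 102.1250° E.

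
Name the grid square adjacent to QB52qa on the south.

Latitude subsquare a = 0; −1 → -1, wraps to 23 = x, carry into square.
Latitude square 2; −1 → 1.
The longitude characters are unchanged.

QB51qx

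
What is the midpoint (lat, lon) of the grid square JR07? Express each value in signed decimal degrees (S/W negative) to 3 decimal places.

87.500, 1.000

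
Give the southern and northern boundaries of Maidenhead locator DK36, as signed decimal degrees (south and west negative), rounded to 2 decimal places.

Field D=3, K=10: +3·20° lon, +10·10° lat → SW at lon -120°, lat 10°.
Square 3, 6: +3·2° lon, +6·1° lat → SW at lon -114°, lat 16°.
Cell spans 2° lon × 1° lat.
south 16.00, north 17.00.

16.00, 17.00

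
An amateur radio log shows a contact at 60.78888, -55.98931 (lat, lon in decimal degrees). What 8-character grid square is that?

Offset from 180°W / 90°S: lon 124.01069°, lat 150.78888°.
Field: lon ⌊124.01069/20⌋ = 6 → G; lat ⌊150.78888/10⌋ = 15 → P.
Square: lon ⌊4.01069/2⌋ = 2; lat ⌊0.78888/1⌋ = 0.
Subsquare: lon ⌊0.01069/0.0833333⌋ = 0 → a; lat ⌊0.78888/0.0416667⌋ = 18 → s.
Extended square: lon ⌊0.01069/0.00833333⌋ = 1; lat ⌊0.03888/0.00416667⌋ = 9.

GP20as19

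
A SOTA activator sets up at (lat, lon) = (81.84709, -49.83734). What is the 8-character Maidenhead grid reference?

Shift to the Maidenhead origin (180°W, 90°S): lon 130.16266, lat 171.84709.
Field: 130.16266/20 → 6 → G, 171.84709/10 → 17 → R; chars GR.
Square: 10.16266/2 → 5, 1.84709/1 → 1; chars 51.
Subsquare: 0.16266/0.0833333 → 1 → b, 0.84709/0.0416667 → 20 → u; chars bu.
Extended square: 0.07933/0.00833333 → 9, 0.01376/0.00416667 → 3; chars 93.

GR51bu93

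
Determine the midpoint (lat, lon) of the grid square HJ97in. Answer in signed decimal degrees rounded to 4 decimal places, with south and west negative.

7.5625, -21.2917

Field H=7, J=9: +7·20° lon, +9·10° lat → SW at lon -40°, lat 0°.
Square 9, 7: +9·2° lon, +7·1° lat → SW at lon -22°, lat 7°.
Subsquare i=8, n=13: +8·0.0833333° lon, +13·0.0416667° lat → SW at lon -21.3333°, lat 7.54167°.
Cell spans 0.0833333° lon × 0.0416667° lat. Centre is SW corner plus half of each.
latitude 7.5625, longitude -21.2917.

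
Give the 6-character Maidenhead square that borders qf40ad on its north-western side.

Longitude subsquare a = 0; −1 → -1, wraps to 23 = x, carry into square.
Longitude square 4; −1 → 3.
Latitude subsquare d = 3; +1 → 4 = e.

QF30xe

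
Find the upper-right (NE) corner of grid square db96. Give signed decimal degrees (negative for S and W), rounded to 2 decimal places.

Field D=3, B=1: +3·20° lon, +1·10° lat → SW at lon -120°, lat -80°.
Square 9, 6: +9·2° lon, +6·1° lat → SW at lon -102°, lat -74°.
Cell spans 2° lon × 1° lat. NE corner is SW corner plus one full cell.
latitude -73.00, longitude -100.00.

-73.00, -100.00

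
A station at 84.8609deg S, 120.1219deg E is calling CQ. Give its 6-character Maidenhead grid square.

PA05bd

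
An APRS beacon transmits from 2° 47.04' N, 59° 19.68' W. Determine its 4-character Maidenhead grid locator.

Add 180° to longitude and 90° to latitude: 120.67, 92.78.
Field: lon ⌊120.67/20⌋ = 6 → G; lat ⌊92.78/10⌋ = 9 → J.
Square: lon ⌊0.67/2⌋ = 0; lat ⌊2.78/1⌋ = 2.

GJ02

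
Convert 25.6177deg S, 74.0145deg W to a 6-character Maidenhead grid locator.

Add 180° to longitude and 90° to latitude: 105.9855, 64.3823.
Field: 105.9855/20 → 5 → F, 64.3823/10 → 6 → G; chars FG.
Square: 5.9855/2 → 2, 4.3823/1 → 4; chars 24.
Subsquare: 1.9855/0.0833333 → 23 → x, 0.3823/0.0416667 → 9 → j; chars xj.

FG24xj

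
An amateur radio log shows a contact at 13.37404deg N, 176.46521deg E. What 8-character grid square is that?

Add 180° to longitude and 90° to latitude: 356.46521, 103.37404.
Field: lon ⌊356.46521/20⌋ = 17 → R; lat ⌊103.37404/10⌋ = 10 → K.
Square: lon ⌊16.46521/2⌋ = 8; lat ⌊3.37404/1⌋ = 3.
Subsquare: lon ⌊0.46521/0.0833333⌋ = 5 → f; lat ⌊0.37404/0.0416667⌋ = 8 → i.
Extended square: lon ⌊0.04854/0.00833333⌋ = 5; lat ⌊0.04071/0.00416667⌋ = 9.

RK83fi59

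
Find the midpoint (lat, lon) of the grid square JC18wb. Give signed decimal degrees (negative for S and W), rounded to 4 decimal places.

Field J=9, C=2: +9·20° lon, +2·10° lat → SW at lon 0°, lat -70°.
Square 1, 8: +1·2° lon, +8·1° lat → SW at lon 2°, lat -62°.
Subsquare w=22, b=1: +22·0.0833333° lon, +1·0.0416667° lat → SW at lon 3.83333°, lat -61.9583°.
Cell spans 0.0833333° lon × 0.0416667° lat. Centre is SW corner plus half of each.
latitude -61.9375, longitude 3.8750.

-61.9375, 3.8750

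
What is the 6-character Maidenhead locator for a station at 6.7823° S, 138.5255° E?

PI93gf

Add 180° to longitude and 90° to latitude: 318.5255, 83.2177.
Field: lon ⌊318.5255/20⌋ = 15 → P; lat ⌊83.2177/10⌋ = 8 → I.
Square: lon ⌊18.5255/2⌋ = 9; lat ⌊3.2177/1⌋ = 3.
Subsquare: lon ⌊0.5255/0.0833333⌋ = 6 → g; lat ⌊0.2177/0.0416667⌋ = 5 → f.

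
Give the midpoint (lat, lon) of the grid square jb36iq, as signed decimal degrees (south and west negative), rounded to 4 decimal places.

Field J=9, B=1: +9·20° lon, +1·10° lat → SW at lon 0°, lat -80°.
Square 3, 6: +3·2° lon, +6·1° lat → SW at lon 6°, lat -74°.
Subsquare i=8, q=16: +8·0.0833333° lon, +16·0.0416667° lat → SW at lon 6.66667°, lat -73.3333°.
Cell spans 0.0833333° lon × 0.0416667° lat. Centre is SW corner plus half of each.
latitude -73.3125, longitude 6.7083.

-73.3125, 6.7083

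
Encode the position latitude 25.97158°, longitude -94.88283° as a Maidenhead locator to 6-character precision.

EL25nx

Offset from 180°W / 90°S: lon 85.1172°, lat 115.9716°.
Field: lon ⌊85.1172/20⌋ = 4 → E; lat ⌊115.9716/10⌋ = 11 → L.
Square: lon ⌊5.1172/2⌋ = 2; lat ⌊5.9716/1⌋ = 5.
Subsquare: lon ⌊1.1172/0.0833333⌋ = 13 → n; lat ⌊0.9716/0.0416667⌋ = 23 → x.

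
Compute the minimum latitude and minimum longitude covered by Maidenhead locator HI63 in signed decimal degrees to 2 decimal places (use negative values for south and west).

Field H=7, I=8: +7·20° lon, +8·10° lat → SW at lon -40°, lat -10°.
Square 6, 3: +6·2° lon, +3·1° lat → SW at lon -28°, lat -7°.
latitude -7.00, longitude -28.00.

-7.00, -28.00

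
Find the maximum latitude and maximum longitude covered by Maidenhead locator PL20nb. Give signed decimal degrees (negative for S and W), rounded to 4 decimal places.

20.0833, 125.1667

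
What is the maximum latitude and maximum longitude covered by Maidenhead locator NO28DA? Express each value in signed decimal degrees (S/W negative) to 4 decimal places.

Field N=13, O=14: +13·20° lon, +14·10° lat → SW at lon 80°, lat 50°.
Square 2, 8: +2·2° lon, +8·1° lat → SW at lon 84°, lat 58°.
Subsquare d=3, a=0: +3·0.0833333° lon, +0·0.0416667° lat → SW at lon 84.25°, lat 58°.
Cell spans 0.0833333° lon × 0.0416667° lat. NE corner is SW corner plus one full cell.
latitude 58.0417, longitude 84.3333.

58.0417, 84.3333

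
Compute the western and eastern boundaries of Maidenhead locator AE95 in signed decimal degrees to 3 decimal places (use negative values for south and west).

-162.000, -160.000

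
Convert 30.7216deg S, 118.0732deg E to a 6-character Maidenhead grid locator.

OF99ag

Offset from 180°W / 90°S: lon 298.0732°, lat 59.2784°.
Field: lon ⌊298.0732/20⌋ = 14 → O; lat ⌊59.2784/10⌋ = 5 → F.
Square: lon ⌊18.0732/2⌋ = 9; lat ⌊9.2784/1⌋ = 9.
Subsquare: lon ⌊0.0732/0.0833333⌋ = 0 → a; lat ⌊0.2784/0.0416667⌋ = 6 → g.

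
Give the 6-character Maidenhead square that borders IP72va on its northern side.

IP72vb

Latitude subsquare a = 0; +1 → 1 = b.
The longitude characters are unchanged.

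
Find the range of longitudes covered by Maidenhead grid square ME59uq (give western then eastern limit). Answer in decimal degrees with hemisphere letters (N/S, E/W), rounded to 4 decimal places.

71.6667° E, 71.7500° E

Field M=12, E=4: +12·20° lon, +4·10° lat → SW at lon 60°, lat -50°.
Square 5, 9: +5·2° lon, +9·1° lat → SW at lon 70°, lat -41°.
Subsquare u=20, q=16: +20·0.0833333° lon, +16·0.0416667° lat → SW at lon 71.6667°, lat -40.3333°.
Cell spans 0.0833333° lon × 0.0416667° lat.
west 71.6667° E, east 71.7500° E.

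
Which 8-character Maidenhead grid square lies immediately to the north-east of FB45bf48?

FB45bf59

Longitude extended square 4; +1 → 5.
Latitude extended square 8; +1 → 9.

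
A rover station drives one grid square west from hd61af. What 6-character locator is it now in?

HD51xf

Longitude subsquare a = 0; −1 → -1, wraps to 23 = x, carry into square.
Longitude square 6; −1 → 5.
The latitude characters are unchanged.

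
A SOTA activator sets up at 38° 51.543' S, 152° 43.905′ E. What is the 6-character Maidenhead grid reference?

QF61id

Add 180° to longitude and 90° to latitude: 332.7318, 51.1409.
Field: 332.7318/20 → 16 → Q, 51.1409/10 → 5 → F; chars QF.
Square: 12.7318/2 → 6, 1.1409/1 → 1; chars 61.
Subsquare: 0.7318/0.0833333 → 8 → i, 0.1409/0.0416667 → 3 → d; chars id.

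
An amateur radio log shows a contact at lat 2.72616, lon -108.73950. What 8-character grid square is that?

DJ52pr14

Shift to the Maidenhead origin (180°W, 90°S): lon 71.26050, lat 92.72616.
Field: 71.26050/20 → 3 → D, 92.72616/10 → 9 → J; chars DJ.
Square: 11.26050/2 → 5, 2.72616/1 → 2; chars 52.
Subsquare: 1.26050/0.0833333 → 15 → p, 0.72616/0.0416667 → 17 → r; chars pr.
Extended square: 0.01050/0.00833333 → 1, 0.01783/0.00416667 → 4; chars 14.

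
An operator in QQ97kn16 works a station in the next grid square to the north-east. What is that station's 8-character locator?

Longitude extended square 1; +1 → 2.
Latitude extended square 6; +1 → 7.

QQ97kn27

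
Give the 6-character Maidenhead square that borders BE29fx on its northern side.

BF20fa

Latitude subsquare x = 23; +1 → 24, wraps to 0 = a, carry into square.
Latitude square 9; +1 → 10, wraps to 0, carry into field.
Latitude field E = 4; +1 → 5 = F.
The longitude characters are unchanged.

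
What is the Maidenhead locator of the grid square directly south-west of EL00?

Longitude square 0; −1 → -1, wraps to 9, carry into field.
Longitude field E = 4; −1 → 3 = D.
Latitude square 0; −1 → -1, wraps to 9, carry into field.
Latitude field L = 11; −1 → 10 = K.

DK99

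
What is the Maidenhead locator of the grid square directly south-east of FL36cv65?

FL36cv74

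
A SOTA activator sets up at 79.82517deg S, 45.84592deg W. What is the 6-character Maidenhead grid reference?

GB70be

Add 180° to longitude and 90° to latitude: 134.1541, 10.1748.
Field (20°×10°, letters A–R): lon ⌊134.1541/20⌋ = 6 → G; lat ⌊10.1748/10⌋ = 1 → B.
Square (2°×1°, digits 0–9): lon ⌊14.1541/2⌋ = 7; lat ⌊0.1748/1⌋ = 0.
Subsquare (5′×2.5′, letters a–x): lon ⌊0.1541/0.0833333⌋ = 1 → b; lat ⌊0.1748/0.0416667⌋ = 4 → e.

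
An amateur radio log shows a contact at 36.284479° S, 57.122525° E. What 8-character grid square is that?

LF83nr41

Offset from 180°W / 90°S: lon 237.12252°, lat 53.71552°.
Field: lon ⌊237.12252/20⌋ = 11 → L; lat ⌊53.71552/10⌋ = 5 → F.
Square: lon ⌊17.12252/2⌋ = 8; lat ⌊3.71552/1⌋ = 3.
Subsquare: lon ⌊1.12252/0.0833333⌋ = 13 → n; lat ⌊0.71552/0.0416667⌋ = 17 → r.
Extended square: lon ⌊0.03919/0.00833333⌋ = 4; lat ⌊0.00719/0.00416667⌋ = 1.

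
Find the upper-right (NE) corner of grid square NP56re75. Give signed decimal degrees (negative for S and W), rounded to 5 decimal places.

Field N=13, P=15: +13·20° lon, +15·10° lat → SW at lon 80°, lat 60°.
Square 5, 6: +5·2° lon, +6·1° lat → SW at lon 90°, lat 66°.
Subsquare r=17, e=4: +17·0.0833333° lon, +4·0.0416667° lat → SW at lon 91.4167°, lat 66.1667°.
Extended square 7, 5: +7·0.00833333° lon, +5·0.00416667° lat → SW at lon 91.475°, lat 66.1875°.
Cell spans 0.00833333° lon × 0.00416667° lat. NE corner is SW corner plus one full cell.
latitude 66.19167, longitude 91.48333.

66.19167, 91.48333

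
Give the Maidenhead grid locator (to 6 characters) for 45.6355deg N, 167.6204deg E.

RN35tp

Add 180° to longitude and 90° to latitude: 347.6204, 135.6355.
Field (20°×10°, letters A–R): 347.6204/20 → 17 → R, 135.6355/10 → 13 → N; chars RN.
Square (2°×1°, digits 0–9): 7.6204/2 → 3, 5.6355/1 → 5; chars 35.
Subsquare (5′×2.5′, letters a–x): 1.6204/0.0833333 → 19 → t, 0.6355/0.0416667 → 15 → p; chars tp.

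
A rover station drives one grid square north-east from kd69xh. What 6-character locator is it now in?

KD79ai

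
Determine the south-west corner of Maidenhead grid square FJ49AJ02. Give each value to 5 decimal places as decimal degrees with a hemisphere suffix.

Field F=5, J=9: +5·20° lon, +9·10° lat → SW at lon -80°, lat 0°.
Square 4, 9: +4·2° lon, +9·1° lat → SW at lon -72°, lat 9°.
Subsquare a=0, j=9: +0·0.0833333° lon, +9·0.0416667° lat → SW at lon -72°, lat 9.375°.
Extended square 0, 2: +0·0.00833333° lon, +2·0.00416667° lat → SW at lon -72°, lat 9.38333°.
latitude 9.38333° N, longitude 72.00000° W.

9.38333° N, 72.00000° W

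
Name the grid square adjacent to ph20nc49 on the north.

Latitude extended square 9; +1 → 10, wraps to 0, carry into subsquare.
Latitude subsquare c = 2; +1 → 3 = d.
The longitude characters are unchanged.

PH20nd40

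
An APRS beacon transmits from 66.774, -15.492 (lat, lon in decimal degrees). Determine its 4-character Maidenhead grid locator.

IP26

Offset from 180°W / 90°S: lon 164.51°, lat 156.77°.
Field (20°×10°, letters A–R): 164.51/20 → 8 → I, 156.77/10 → 15 → P; chars IP.
Square (2°×1°, digits 0–9): 4.51/2 → 2, 6.77/1 → 6; chars 26.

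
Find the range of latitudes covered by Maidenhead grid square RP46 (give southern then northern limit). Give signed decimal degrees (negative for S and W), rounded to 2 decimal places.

Field R=17, P=15: +17·20° lon, +15·10° lat → SW at lon 160°, lat 60°.
Square 4, 6: +4·2° lon, +6·1° lat → SW at lon 168°, lat 66°.
Cell spans 2° lon × 1° lat.
south 66.00, north 67.00.

66.00, 67.00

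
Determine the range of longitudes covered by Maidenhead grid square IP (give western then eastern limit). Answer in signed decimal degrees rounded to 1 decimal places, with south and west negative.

Field I=8, P=15: +8·20° lon, +15·10° lat → SW at lon -20°, lat 60°.
Cell spans 20° lon × 10° lat.
west -20.0, east 0.0.

-20.0, 0.0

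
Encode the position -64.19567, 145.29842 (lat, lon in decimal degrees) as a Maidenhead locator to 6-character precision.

QC25pt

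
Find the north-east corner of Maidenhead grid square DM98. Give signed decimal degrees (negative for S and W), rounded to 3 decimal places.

39.000, -100.000

Field D=3, M=12: +3·20° lon, +12·10° lat → SW at lon -120°, lat 30°.
Square 9, 8: +9·2° lon, +8·1° lat → SW at lon -102°, lat 38°.
Cell spans 2° lon × 1° lat. NE corner is SW corner plus one full cell.
latitude 39.000, longitude -100.000.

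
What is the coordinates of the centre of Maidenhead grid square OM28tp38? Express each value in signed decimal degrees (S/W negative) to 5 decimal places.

Field O=14, M=12: +14·20° lon, +12·10° lat → SW at lon 100°, lat 30°.
Square 2, 8: +2·2° lon, +8·1° lat → SW at lon 104°, lat 38°.
Subsquare t=19, p=15: +19·0.0833333° lon, +15·0.0416667° lat → SW at lon 105.583°, lat 38.625°.
Extended square 3, 8: +3·0.00833333° lon, +8·0.00416667° lat → SW at lon 105.608°, lat 38.6583°.
Cell spans 0.00833333° lon × 0.00416667° lat. Centre is SW corner plus half of each.
latitude 38.66042, longitude 105.61250.

38.66042, 105.61250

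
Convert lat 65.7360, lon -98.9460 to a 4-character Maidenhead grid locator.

Offset from 180°W / 90°S: lon 81.05°, lat 155.74°.
Field: 81.05/20 → 4 → E, 155.74/10 → 15 → P; chars EP.
Square: 1.05/2 → 0, 5.74/1 → 5; chars 05.

EP05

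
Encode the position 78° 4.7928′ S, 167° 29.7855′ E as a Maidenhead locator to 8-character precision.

RB31rw90

Shift to the Maidenhead origin (180°W, 90°S): lon 347.49642, lat 11.92012.
Field (20°×10°, letters A–R): 347.49642/20 → 17 → R, 11.92012/10 → 1 → B; chars RB.
Square (2°×1°, digits 0–9): 7.49642/2 → 3, 1.92012/1 → 1; chars 31.
Subsquare (5′×2.5′, letters a–x): 1.49642/0.0833333 → 17 → r, 0.92012/0.0416667 → 22 → w; chars rw.
Extended square (30″×15″, digits 0–9): 0.07976/0.00833333 → 9, 0.00345/0.00416667 → 0; chars 90.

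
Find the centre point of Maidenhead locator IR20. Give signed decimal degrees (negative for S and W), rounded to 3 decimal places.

80.500, -15.000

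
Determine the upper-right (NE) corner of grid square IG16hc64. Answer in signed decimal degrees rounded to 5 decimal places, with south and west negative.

-23.89583, -17.35833

Field I=8, G=6: +8·20° lon, +6·10° lat → SW at lon -20°, lat -30°.
Square 1, 6: +1·2° lon, +6·1° lat → SW at lon -18°, lat -24°.
Subsquare h=7, c=2: +7·0.0833333° lon, +2·0.0416667° lat → SW at lon -17.4167°, lat -23.9167°.
Extended square 6, 4: +6·0.00833333° lon, +4·0.00416667° lat → SW at lon -17.3667°, lat -23.9°.
Cell spans 0.00833333° lon × 0.00416667° lat. NE corner is SW corner plus one full cell.
latitude -23.89583, longitude -17.35833.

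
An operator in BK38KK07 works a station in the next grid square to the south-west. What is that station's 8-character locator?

BK38jk96

Longitude extended square 0; −1 → -1, wraps to 9, carry into subsquare.
Longitude subsquare k = 10; −1 → 9 = j.
Latitude extended square 7; −1 → 6.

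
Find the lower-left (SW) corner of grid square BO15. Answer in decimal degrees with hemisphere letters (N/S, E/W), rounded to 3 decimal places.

Field B=1, O=14: +1·20° lon, +14·10° lat → SW at lon -160°, lat 50°.
Square 1, 5: +1·2° lon, +5·1° lat → SW at lon -158°, lat 55°.
latitude 55.000° N, longitude 158.000° W.

55.000° N, 158.000° W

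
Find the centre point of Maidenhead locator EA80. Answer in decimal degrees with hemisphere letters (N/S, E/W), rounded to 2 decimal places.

89.50° S, 83.00° W

Field E=4, A=0: +4·20° lon, +0·10° lat → SW at lon -100°, lat -90°.
Square 8, 0: +8·2° lon, +0·1° lat → SW at lon -84°, lat -90°.
Cell spans 2° lon × 1° lat. Centre is SW corner plus half of each.
latitude 89.50° S, longitude 83.00° W.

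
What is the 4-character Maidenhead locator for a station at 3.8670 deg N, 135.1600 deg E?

Add 180° to longitude and 90° to latitude: 315.16, 93.87.
Field: lon ⌊315.16/20⌋ = 15 → P; lat ⌊93.87/10⌋ = 9 → J.
Square: lon ⌊15.16/2⌋ = 7; lat ⌊3.87/1⌋ = 3.

PJ73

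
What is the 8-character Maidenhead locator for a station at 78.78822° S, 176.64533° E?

RB81hf70

Offset from 180°W / 90°S: lon 356.64533°, lat 11.21178°.
Field: 356.64533/20 → 17 → R, 11.21178/10 → 1 → B; chars RB.
Square: 16.64533/2 → 8, 1.21178/1 → 1; chars 81.
Subsquare: 0.64533/0.0833333 → 7 → h, 0.21178/0.0416667 → 5 → f; chars hf.
Extended square: 0.06200/0.00833333 → 7, 0.00345/0.00416667 → 0; chars 70.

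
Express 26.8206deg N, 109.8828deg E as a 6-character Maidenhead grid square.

OL46wt

Shift to the Maidenhead origin (180°W, 90°S): lon 289.8828, lat 116.8206.
Field: 289.8828/20 → 14 → O, 116.8206/10 → 11 → L; chars OL.
Square: 9.8828/2 → 4, 6.8206/1 → 6; chars 46.
Subsquare: 1.8828/0.0833333 → 22 → w, 0.8206/0.0416667 → 19 → t; chars wt.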